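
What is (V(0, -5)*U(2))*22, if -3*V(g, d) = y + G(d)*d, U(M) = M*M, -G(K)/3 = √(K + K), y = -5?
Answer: 440/3 - 440*I*√10 ≈ 146.67 - 1391.4*I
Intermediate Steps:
G(K) = -3*√2*√K (G(K) = -3*√(K + K) = -3*√2*√K)
U(M) = M²
V(g, d) = 5/3 + √2*d^(3/2) (V(g, d) = -(-5 + (-3*√2*√d)*d)/3 = -(-5 - 3*√2*d^(3/2))/3 = 5/3 + √2*d^(3/2))
(V(0, -5)*U(2))*22 = ((5/3 + √2*(-5)^(3/2))*2²)*22 = ((5/3 + √2*(-5*I*√5))*4)*22 = ((5/3 - 5*I*√10)*4)*22 = (20/3 - 20*I*√10)*22 = 440/3 - 440*I*√10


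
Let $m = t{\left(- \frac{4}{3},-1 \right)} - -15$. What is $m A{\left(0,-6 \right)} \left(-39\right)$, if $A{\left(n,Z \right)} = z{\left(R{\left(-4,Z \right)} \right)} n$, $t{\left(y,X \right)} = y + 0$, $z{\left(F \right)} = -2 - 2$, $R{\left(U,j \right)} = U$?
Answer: $0$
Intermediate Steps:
$z{\left(F \right)} = -4$
$t{\left(y,X \right)} = y$
$A{\left(n,Z \right)} = - 4 n$
$m = \frac{41}{3}$ ($m = - \frac{4}{3} - -15 = \left(-4\right) \frac{1}{3} + 15 = - \frac{4}{3} + 15 = \frac{41}{3} \approx 13.667$)
$m A{\left(0,-6 \right)} \left(-39\right) = \frac{41 \left(\left(-4\right) 0\right)}{3} \left(-39\right) = \frac{41}{3} \cdot 0 \left(-39\right) = 0 \left(-39\right) = 0$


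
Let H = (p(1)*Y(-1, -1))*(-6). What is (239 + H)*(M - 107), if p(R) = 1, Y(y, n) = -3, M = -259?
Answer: -94062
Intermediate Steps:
H = 18 (H = (1*(-3))*(-6) = -3*(-6) = 18)
(239 + H)*(M - 107) = (239 + 18)*(-259 - 107) = 257*(-366) = -94062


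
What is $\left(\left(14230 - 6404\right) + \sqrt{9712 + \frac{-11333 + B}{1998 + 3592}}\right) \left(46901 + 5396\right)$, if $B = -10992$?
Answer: $409276322 + \frac{52297 \sqrt{12134270018}}{1118} \approx 4.1443 \cdot 10^{8}$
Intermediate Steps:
$\left(\left(14230 - 6404\right) + \sqrt{9712 + \frac{-11333 + B}{1998 + 3592}}\right) \left(46901 + 5396\right) = \left(\left(14230 - 6404\right) + \sqrt{9712 + \frac{-11333 - 10992}{1998 + 3592}}\right) \left(46901 + 5396\right) = \left(7826 + \sqrt{9712 - \frac{22325}{5590}}\right) 52297 = \left(7826 + \sqrt{9712 - \frac{4465}{1118}}\right) 52297 = \left(7826 + \sqrt{\frac{10853551}{1118}}\right) 52297 = \left(7826 + \frac{\sqrt{12134270018}}{1118}\right) 52297 = 409276322 + \frac{52297 \sqrt{12134270018}}{1118}$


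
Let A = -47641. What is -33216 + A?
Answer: -80857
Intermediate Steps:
-33216 + A = -33216 - 47641 = -80857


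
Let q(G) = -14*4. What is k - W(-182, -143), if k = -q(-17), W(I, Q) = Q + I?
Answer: 381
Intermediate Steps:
W(I, Q) = I + Q
q(G) = -56
k = 56 (k = -1*(-56) = 56)
k - W(-182, -143) = 56 - (-182 - 143) = 56 - 1*(-325) = 56 + 325 = 381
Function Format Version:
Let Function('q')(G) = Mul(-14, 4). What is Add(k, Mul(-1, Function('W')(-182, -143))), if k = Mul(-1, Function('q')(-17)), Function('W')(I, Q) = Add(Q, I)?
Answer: 381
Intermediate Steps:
Function('W')(I, Q) = Add(I, Q)
Function('q')(G) = -56
k = 56 (k = Mul(-1, -56) = 56)
Add(k, Mul(-1, Function('W')(-182, -143))) = Add(56, Mul(-1, Add(-182, -143))) = Add(56, Mul(-1, -325)) = Add(56, 325) = 381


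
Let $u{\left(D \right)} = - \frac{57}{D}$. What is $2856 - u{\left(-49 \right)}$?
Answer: $\frac{139887}{49} \approx 2854.8$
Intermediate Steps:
$2856 - u{\left(-49 \right)} = 2856 - - \frac{57}{-49} = 2856 - \left(-57\right) \left(- \frac{1}{49}\right) = 2856 - \frac{57}{49} = \frac{139887}{49}$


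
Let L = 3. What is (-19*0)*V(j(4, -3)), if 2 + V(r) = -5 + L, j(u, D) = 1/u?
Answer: 0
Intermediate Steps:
V(r) = -4 (V(r) = -2 + (-5 + 3) = -2 - 2 = -4)
(-19*0)*V(j(4, -3)) = -19*0*(-4) = 0*(-4) = 0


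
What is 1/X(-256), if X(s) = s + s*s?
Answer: 1/65280 ≈ 1.5319e-5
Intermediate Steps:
X(s) = s + s²
1/X(-256) = 1/(-256*(1 - 256)) = 1/(-256*(-255)) = 1/65280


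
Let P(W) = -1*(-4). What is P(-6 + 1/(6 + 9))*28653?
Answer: 114612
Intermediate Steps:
P(W) = 4
P(-6 + 1/(6 + 9))*28653 = 4*28653 = 114612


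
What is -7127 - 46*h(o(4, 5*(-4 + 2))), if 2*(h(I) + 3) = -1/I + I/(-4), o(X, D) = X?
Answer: -27841/4 ≈ -6960.3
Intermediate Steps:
h(I) = -3 - 1/(2*I) - I/8 (h(I) = -3 + (-1/I + I/(-4))/2 = -3 + (-1/I + I*(-¼))/2 = -3 + (-1/I - I/4)/2 = -3 + (-1/(2*I) - I/8) = -3 - 1/(2*I) - I/8)
-7127 - 46*h(o(4, 5*(-4 + 2))) = -7127 - 46*(⅛)*(-4 - 1*4*(24 + 4))/4 = -7127 - 46*(⅛)*(¼)*(-4 - 1*4*28) = -7127 - 46*(⅛)*(¼)*(-4 - 112) = -7127 - 46*(⅛)*(¼)*(-116) = -7127 - 46*(-29)/8 = -7127 - 1*(-667/4) = -7127 + 667/4 = -27841/4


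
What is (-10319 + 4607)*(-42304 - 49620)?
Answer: 525069888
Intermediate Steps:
(-10319 + 4607)*(-42304 - 49620) = -5712*(-91924) = 525069888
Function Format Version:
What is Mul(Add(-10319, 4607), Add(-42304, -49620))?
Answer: 525069888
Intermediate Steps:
Mul(Add(-10319, 4607), Add(-42304, -49620)) = Mul(-5712, -91924) = 525069888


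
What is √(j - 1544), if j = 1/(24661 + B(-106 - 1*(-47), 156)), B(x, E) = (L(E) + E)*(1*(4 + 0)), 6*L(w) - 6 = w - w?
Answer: I*√8160658935/2299 ≈ 39.294*I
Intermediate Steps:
L(w) = 1 (L(w) = 1 + (w - w)/6 = 1 + (⅙)*0 = 1 + 0 = 1)
B(x, E) = 4 + 4*E (B(x, E) = (1 + E)*(1*(4 + 0)) = (1 + E)*(1*4) = (1 + E)*4 = 4 + 4*E)
j = 1/25289 (j = 1/(24661 + (4 + 4*156)) = 1/(24661 + (4 + 624)) = 1/(24661 + 628) = 1/25289 ≈ 3.9543e-5)
√(j - 1544) = √(1/25289 - 1544) = √(-39046215/25289) = I*√8160658935/2299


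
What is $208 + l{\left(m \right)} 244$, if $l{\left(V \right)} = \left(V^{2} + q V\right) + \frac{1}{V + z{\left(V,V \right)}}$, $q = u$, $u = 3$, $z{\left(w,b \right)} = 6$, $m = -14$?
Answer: $\frac{75507}{2} \approx 37754.0$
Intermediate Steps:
$q = 3$
$l{\left(V \right)} = V^{2} + \frac{1}{6 + V} + 3 V$ ($l{\left(V \right)} = \left(V^{2} + 3 V\right) + \frac{1}{V + 6} = \left(V^{2} + 3 V\right) + \frac{1}{6 + V} = V^{2} + \frac{1}{6 + V} + 3 V$)
$208 + l{\left(m \right)} 244 = 208 + \frac{1 + \left(-14\right)^{3} + 9 \left(-14\right)^{2} + 18 \left(-14\right)}{6 - 14} \cdot 244 = 208 + \frac{1 - 2744 + 9 \cdot 196 - 252}{-8} \cdot 244 = 208 + - \frac{1 - 2744 + 1764 - 252}{8} \cdot 244 = 208 + \left(- \frac{1}{8}\right) \left(-1231\right) 244 = 208 + \frac{1231}{8} \cdot 244 = 208 + \frac{75091}{2} = \frac{75507}{2}$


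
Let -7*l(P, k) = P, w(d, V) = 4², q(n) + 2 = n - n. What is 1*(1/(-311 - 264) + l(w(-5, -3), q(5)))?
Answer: -9207/4025 ≈ -2.2875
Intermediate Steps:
q(n) = -2 (q(n) = -2 + (n - n) = -2 + 0 = -2)
w(d, V) = 16
l(P, k) = -P/7
1*(1/(-311 - 264) + l(w(-5, -3), q(5))) = 1*(1/(-311 - 264) - ⅐*16) = 1*(1/(-575) - 16/7) = 1*(-1/575 - 16/7) = 1*(-9207/4025) = -9207/4025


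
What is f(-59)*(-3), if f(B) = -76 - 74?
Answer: 450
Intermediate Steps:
f(B) = -150
f(-59)*(-3) = -150*(-3) = 450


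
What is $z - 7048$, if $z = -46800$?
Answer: $-53848$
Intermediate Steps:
$z - 7048 = -46800 - 7048 = -53848$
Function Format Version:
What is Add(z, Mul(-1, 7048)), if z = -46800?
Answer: -53848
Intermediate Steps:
Add(z, Mul(-1, 7048)) = Add(-46800, Mul(-1, 7048)) = Add(-46800, -7048) = -53848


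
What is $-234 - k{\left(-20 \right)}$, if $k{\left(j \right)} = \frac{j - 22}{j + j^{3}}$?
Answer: $- \frac{938361}{4010} \approx -234.01$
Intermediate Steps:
$k{\left(j \right)} = \frac{-22 + j}{j + j^{3}}$
$-234 - k{\left(-20 \right)} = -234 - \frac{-22 - 20}{-20 + \left(-20\right)^{3}} = -234 - \frac{1}{-20 - 8000} \left(-42\right) = -234 - \frac{1}{-8020} \left(-42\right) = -234 - \left(- \frac{1}{8020}\right) \left(-42\right) = -234 - \frac{21}{4010} = - \frac{938361}{4010}$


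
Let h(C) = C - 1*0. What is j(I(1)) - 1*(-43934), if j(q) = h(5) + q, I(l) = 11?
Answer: 43950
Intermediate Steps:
h(C) = C (h(C) = C + 0 = C)
j(q) = 5 + q
j(I(1)) - 1*(-43934) = (5 + 11) - 1*(-43934) = 16 + 43934 = 43950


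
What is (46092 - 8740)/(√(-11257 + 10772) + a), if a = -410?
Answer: -3062864/33717 - 37352*I*√485/168585 ≈ -90.84 - 4.8794*I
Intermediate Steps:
(46092 - 8740)/(√(-11257 + 10772) + a) = (46092 - 8740)/(√(-11257 + 10772) - 410) = 37352/(√(-485) - 410) = 37352/(I*√485 - 410) = 37352/(-410 + I*√485)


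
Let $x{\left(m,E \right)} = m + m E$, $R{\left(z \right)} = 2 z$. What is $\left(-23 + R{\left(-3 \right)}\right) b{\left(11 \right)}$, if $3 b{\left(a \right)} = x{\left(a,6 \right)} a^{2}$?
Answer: $- \frac{270193}{3} \approx -90064.0$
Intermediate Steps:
$x{\left(m,E \right)} = m + E m$
$b{\left(a \right)} = \frac{7 a^{3}}{3}$ ($b{\left(a \right)} = \frac{a \left(1 + 6\right) a^{2}}{3} = \frac{a 7 a^{2}}{3} = \frac{7 a a^{2}}{3} = \frac{7 a^{3}}{3}$)
$\left(-23 + R{\left(-3 \right)}\right) b{\left(11 \right)} = \left(-23 + 2 \left(-3\right)\right) \frac{7 \cdot 11^{3}}{3} = \left(-23 - 6\right) \frac{7}{3} \cdot 1331 = \left(-29\right) \frac{9317}{3} = - \frac{270193}{3}$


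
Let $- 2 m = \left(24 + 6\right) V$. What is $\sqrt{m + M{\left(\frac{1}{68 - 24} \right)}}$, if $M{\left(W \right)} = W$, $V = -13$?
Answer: $\frac{\sqrt{94391}}{22} \approx 13.965$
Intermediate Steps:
$m = 195$ ($m = - \frac{\left(24 + 6\right) \left(-13\right)}{2} = - \frac{30 \left(-13\right)}{2} = \left(- \frac{1}{2}\right) \left(-390\right) = 195$)
$\sqrt{m + M{\left(\frac{1}{68 - 24} \right)}} = \sqrt{195 + \frac{1}{68 - 24}} = \sqrt{195 + \frac{1}{44}} = \sqrt{\frac{8581}{44}} = \frac{\sqrt{94391}}{22}$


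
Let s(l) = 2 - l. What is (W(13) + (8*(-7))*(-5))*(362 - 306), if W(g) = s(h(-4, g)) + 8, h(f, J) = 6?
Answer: 15904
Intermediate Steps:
W(g) = 4 (W(g) = (2 - 1*6) + 8 = (2 - 6) + 8 = -4 + 8 = 4)
(W(13) + (8*(-7))*(-5))*(362 - 306) = (4 + (8*(-7))*(-5))*(362 - 306) = (4 - 56*(-5))*56 = (4 + 280)*56 = 284*56 = 15904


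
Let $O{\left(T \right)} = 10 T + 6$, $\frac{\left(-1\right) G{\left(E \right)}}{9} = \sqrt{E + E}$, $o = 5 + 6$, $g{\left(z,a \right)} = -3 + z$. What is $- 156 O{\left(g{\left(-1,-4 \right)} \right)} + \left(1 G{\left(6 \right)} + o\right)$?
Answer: $5315 - 18 \sqrt{3} \approx 5283.8$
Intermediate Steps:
$o = 11$
$G{\left(E \right)} = - 9 \sqrt{2} \sqrt{E}$ ($G{\left(E \right)} = - 9 \sqrt{E + E} = - 9 \sqrt{2 E} = - 9 \sqrt{2} \sqrt{E}$)
$O{\left(T \right)} = 6 + 10 T$
$- 156 O{\left(g{\left(-1,-4 \right)} \right)} + \left(1 G{\left(6 \right)} + o\right) = - 156 \left(6 + 10 \left(-3 - 1\right)\right) + \left(1 \left(- 9 \sqrt{2} \sqrt{6}\right) + 11\right) = - 156 \left(6 + 10 \left(-4\right)\right) + \left(1 \left(- 18 \sqrt{3}\right) + 11\right) = - 156 \left(6 - 40\right) + \left(- 18 \sqrt{3} + 11\right) = \left(-156\right) \left(-34\right) + \left(11 - 18 \sqrt{3}\right) = 5304 + \left(11 - 18 \sqrt{3}\right) = 5315 - 18 \sqrt{3}$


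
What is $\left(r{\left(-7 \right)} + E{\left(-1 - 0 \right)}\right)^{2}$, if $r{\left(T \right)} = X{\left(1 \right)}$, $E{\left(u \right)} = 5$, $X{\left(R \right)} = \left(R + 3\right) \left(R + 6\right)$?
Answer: $1089$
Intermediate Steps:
$X{\left(R \right)} = \left(3 + R\right) \left(6 + R\right)$
$r{\left(T \right)} = 28$ ($r{\left(T \right)} = 18 + 1^{2} + 9 \cdot 1 = 18 + 1 + 9 = 28$)
$\left(r{\left(-7 \right)} + E{\left(-1 - 0 \right)}\right)^{2} = \left(28 + 5\right)^{2} = 33^{2} = 1089$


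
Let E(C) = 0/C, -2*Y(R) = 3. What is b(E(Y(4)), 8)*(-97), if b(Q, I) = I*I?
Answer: -6208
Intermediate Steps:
Y(R) = -3/2 (Y(R) = -½*3 = -3/2)
E(C) = 0
b(Q, I) = I²
b(E(Y(4)), 8)*(-97) = 8²*(-97) = 64*(-97) = -6208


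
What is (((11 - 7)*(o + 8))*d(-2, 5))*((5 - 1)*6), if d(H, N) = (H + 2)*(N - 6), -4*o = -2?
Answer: 0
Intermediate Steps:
o = ½ (o = -¼*(-2) = ½ ≈ 0.50000)
d(H, N) = (-6 + N)*(2 + H) (d(H, N) = (2 + H)*(-6 + N) = (-6 + N)*(2 + H))
(((11 - 7)*(o + 8))*d(-2, 5))*((5 - 1)*6) = (((11 - 7)*(½ + 8))*(-12 - 6*(-2) + 2*5 - 2*5))*((5 - 1)*6) = ((4*(17/2))*(-12 + 12 + 10 - 10))*(4*6) = (34*0)*24 = 0*24 = 0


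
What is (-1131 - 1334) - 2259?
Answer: -4724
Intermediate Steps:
(-1131 - 1334) - 2259 = -2465 - 2259 = -4724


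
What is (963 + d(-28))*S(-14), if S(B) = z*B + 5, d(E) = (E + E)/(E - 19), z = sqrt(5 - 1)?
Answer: -1042291/47 ≈ -22176.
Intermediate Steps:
z = 2 (z = sqrt(4) = 2)
d(E) = 2*E/(-19 + E) (d(E) = (2*E)/(-19 + E) = 2*E/(-19 + E))
S(B) = 5 + 2*B (S(B) = 2*B + 5 = 5 + 2*B)
(963 + d(-28))*S(-14) = (963 + 2*(-28)/(-19 - 28))*(5 + 2*(-14)) = (963 + 2*(-28)/(-47))*(5 - 28) = (963 + 2*(-28)*(-1/47))*(-23) = (963 + 56/47)*(-23) = (45317/47)*(-23) = -1042291/47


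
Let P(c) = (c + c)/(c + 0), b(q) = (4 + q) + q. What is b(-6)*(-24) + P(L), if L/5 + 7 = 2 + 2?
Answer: 194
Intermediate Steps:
b(q) = 4 + 2*q
L = -15 (L = -35 + 5*(2 + 2) = -35 + 5*4 = -35 + 20 = -15)
P(c) = 2 (P(c) = (2*c)/c = 2)
b(-6)*(-24) + P(L) = (4 + 2*(-6))*(-24) + 2 = (4 - 12)*(-24) + 2 = -8*(-24) + 2 = 192 + 2 = 194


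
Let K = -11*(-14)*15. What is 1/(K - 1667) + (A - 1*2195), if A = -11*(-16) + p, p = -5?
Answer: -1301431/643 ≈ -2024.0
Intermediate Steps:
K = 2310 (K = 154*15 = 2310)
A = 171 (A = -11*(-16) - 5 = 176 - 5 = 171)
1/(K - 1667) + (A - 1*2195) = 1/(2310 - 1667) + (171 - 1*2195) = 1/643 + (171 - 2195) = 1/643 - 2024 = -1301431/643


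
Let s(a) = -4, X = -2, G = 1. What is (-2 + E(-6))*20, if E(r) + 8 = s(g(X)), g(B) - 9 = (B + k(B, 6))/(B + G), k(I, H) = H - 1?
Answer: -280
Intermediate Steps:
k(I, H) = -1 + H
g(B) = 9 + (5 + B)/(1 + B) (g(B) = 9 + (B + (-1 + 6))/(B + 1) = 9 + (B + 5)/(1 + B) = 9 + (5 + B)/(1 + B))
E(r) = -12 (E(r) = -8 - 4 = -12)
(-2 + E(-6))*20 = (-2 - 12)*20 = -14*20 = -280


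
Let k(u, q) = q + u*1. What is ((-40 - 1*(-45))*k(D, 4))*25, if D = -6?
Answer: -250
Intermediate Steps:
k(u, q) = q + u
((-40 - 1*(-45))*k(D, 4))*25 = ((-40 - 1*(-45))*(4 - 6))*25 = ((-40 + 45)*(-2))*25 = (5*(-2))*25 = -10*25 = -250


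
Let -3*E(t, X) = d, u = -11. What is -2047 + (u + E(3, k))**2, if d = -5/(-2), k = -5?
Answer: -68651/36 ≈ -1907.0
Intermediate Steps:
d = 5/2 (d = -5*(-1/2) = 5/2 ≈ 2.5000)
E(t, X) = -5/6 (E(t, X) = -1/3*5/2 = -5/6)
-2047 + (u + E(3, k))**2 = -2047 + (-11 - 5/6)**2 = -2047 + (-71/6)**2 = -2047 + 5041/36 = -68651/36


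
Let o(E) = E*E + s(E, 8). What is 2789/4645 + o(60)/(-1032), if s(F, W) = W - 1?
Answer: -13876267/4793640 ≈ -2.8947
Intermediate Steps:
s(F, W) = -1 + W
o(E) = 7 + E² (o(E) = E*E + (-1 + 8) = E² + 7 = 7 + E²)
2789/4645 + o(60)/(-1032) = 2789/4645 + (7 + 60²)/(-1032) = 2789*(1/4645) + (7 + 3600)*(-1/1032) = 2789/4645 + 3607*(-1/1032) = 2789/4645 - 3607/1032 = -13876267/4793640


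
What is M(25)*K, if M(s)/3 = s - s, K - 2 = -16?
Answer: 0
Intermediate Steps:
K = -14 (K = 2 - 16 = -14)
M(s) = 0 (M(s) = 3*(s - s) = 3*0 = 0)
M(25)*K = 0*(-14) = 0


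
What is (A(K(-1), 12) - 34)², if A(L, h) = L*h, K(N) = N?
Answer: 2116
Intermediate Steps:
(A(K(-1), 12) - 34)² = (-1*12 - 34)² = (-12 - 34)² = (-46)² = 2116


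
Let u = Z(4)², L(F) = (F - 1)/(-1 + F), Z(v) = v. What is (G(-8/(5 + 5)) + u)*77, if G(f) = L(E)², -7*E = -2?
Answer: 1309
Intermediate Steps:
E = 2/7 (E = -⅐*(-2) = 2/7 ≈ 0.28571)
L(F) = 1 (L(F) = (-1 + F)/(-1 + F) = 1)
G(f) = 1 (G(f) = 1² = 1)
u = 16 (u = 4² = 16)
(G(-8/(5 + 5)) + u)*77 = (1 + 16)*77 = 17*77 = 1309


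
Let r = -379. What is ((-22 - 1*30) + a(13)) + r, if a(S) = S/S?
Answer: -430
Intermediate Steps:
a(S) = 1
((-22 - 1*30) + a(13)) + r = ((-22 - 1*30) + 1) - 379 = ((-22 - 30) + 1) - 379 = (-52 + 1) - 379 = -51 - 379 = -430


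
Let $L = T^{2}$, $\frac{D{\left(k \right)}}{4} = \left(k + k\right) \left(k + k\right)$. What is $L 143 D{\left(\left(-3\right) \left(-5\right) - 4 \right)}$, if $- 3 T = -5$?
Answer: $\frac{6921200}{9} \approx 7.6902 \cdot 10^{5}$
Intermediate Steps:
$T = \frac{5}{3}$ ($T = \left(- \frac{1}{3}\right) \left(-5\right) = \frac{5}{3} \approx 1.6667$)
$D{\left(k \right)} = 16 k^{2}$ ($D{\left(k \right)} = 4 \left(k + k\right) \left(k + k\right) = 4 \cdot 2 k 2 k = 4 \cdot 4 k^{2} = 16 k^{2}$)
$L = \frac{25}{9}$ ($L = \left(\frac{5}{3}\right)^{2} = \frac{25}{9} \approx 2.7778$)
$L 143 D{\left(\left(-3\right) \left(-5\right) - 4 \right)} = \frac{25}{9} \cdot 143 \cdot 16 \left(\left(-3\right) \left(-5\right) - 4\right)^{2} = \frac{3575 \cdot 16 \left(15 - 4\right)^{2}}{9} = \frac{3575 \cdot 16 \cdot 11^{2}}{9} = \frac{3575 \cdot 16 \cdot 121}{9} = \frac{3575}{9} \cdot 1936 = \frac{6921200}{9}$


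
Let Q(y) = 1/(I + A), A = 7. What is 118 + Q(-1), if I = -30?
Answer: 2713/23 ≈ 117.96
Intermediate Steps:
Q(y) = -1/23 (Q(y) = 1/(-30 + 7) = 1/(-23) = -1/23)
118 + Q(-1) = 118 - 1/23 = 2713/23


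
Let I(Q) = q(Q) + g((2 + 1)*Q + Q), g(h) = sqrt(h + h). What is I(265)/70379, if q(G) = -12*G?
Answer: -3180/70379 + 2*sqrt(530)/70379 ≈ -0.044530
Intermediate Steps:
g(h) = sqrt(2)*sqrt(h) (g(h) = sqrt(2*h) = sqrt(2)*sqrt(h))
I(Q) = -12*Q + 2*sqrt(2)*sqrt(Q) (I(Q) = -12*Q + sqrt(2)*sqrt((2 + 1)*Q + Q) = -12*Q + sqrt(2)*sqrt(3*Q + Q) = -12*Q + sqrt(2)*sqrt(4*Q) = -12*Q + sqrt(2)*(2*sqrt(Q)) = -12*Q + 2*sqrt(2)*sqrt(Q))
I(265)/70379 = (-12*265 + 2*sqrt(2)*sqrt(265))/70379 = (-3180 + 2*sqrt(530))*(1/70379) = -3180/70379 + 2*sqrt(530)/70379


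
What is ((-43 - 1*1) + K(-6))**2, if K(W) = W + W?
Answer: 3136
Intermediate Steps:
K(W) = 2*W
((-43 - 1*1) + K(-6))**2 = ((-43 - 1*1) + 2*(-6))**2 = ((-43 - 1) - 12)**2 = (-44 - 12)**2 = (-56)**2 = 3136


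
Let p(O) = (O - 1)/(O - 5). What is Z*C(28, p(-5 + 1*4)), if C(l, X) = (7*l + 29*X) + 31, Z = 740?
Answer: 525400/3 ≈ 1.7513e+5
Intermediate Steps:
p(O) = (-1 + O)/(-5 + O)
C(l, X) = 31 + 7*l + 29*X
Z*C(28, p(-5 + 1*4)) = 740*(31 + 7*28 + 29*((-1 + (-5 + 1*4))/(-5 + (-5 + 1*4)))) = 740*(31 + 196 + 29*((-1 + (-5 + 4))/(-5 + (-5 + 4)))) = 740*(31 + 196 + 29*((-1 - 1)/(-5 - 1))) = 740*(31 + 196 + 29*(-2/(-6))) = 740*(31 + 196 + 29*(-⅙*(-2))) = 740*(31 + 196 + 29*(⅓)) = 740*(31 + 196 + 29/3) = 740*(710/3) = 525400/3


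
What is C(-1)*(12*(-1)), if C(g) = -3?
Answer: 36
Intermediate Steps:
C(-1)*(12*(-1)) = -36*(-1) = -3*(-12) = 36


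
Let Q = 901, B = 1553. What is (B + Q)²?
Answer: 6022116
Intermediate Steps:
(B + Q)² = (1553 + 901)² = 2454² = 6022116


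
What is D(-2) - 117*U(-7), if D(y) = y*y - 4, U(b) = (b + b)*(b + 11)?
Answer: 6552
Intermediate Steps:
U(b) = 2*b*(11 + b) (U(b) = (2*b)*(11 + b) = 2*b*(11 + b))
D(y) = -4 + y² (D(y) = y² - 4 = -4 + y²)
D(-2) - 117*U(-7) = (-4 + (-2)²) - 234*(-7)*(11 - 7) = (-4 + 4) - 234*(-7)*4 = 0 - 117*(-56) = 0 + 6552 = 6552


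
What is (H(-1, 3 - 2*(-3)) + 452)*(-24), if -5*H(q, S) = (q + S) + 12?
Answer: -10752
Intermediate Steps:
H(q, S) = -12/5 - S/5 - q/5 (H(q, S) = -((q + S) + 12)/5 = -((S + q) + 12)/5 = -(12 + S + q)/5 = -12/5 - S/5 - q/5)
(H(-1, 3 - 2*(-3)) + 452)*(-24) = ((-12/5 - (3 - 2*(-3))/5 - ⅕*(-1)) + 452)*(-24) = ((-12/5 - (3 + 6)/5 + ⅕) + 452)*(-24) = ((-12/5 - ⅕*9 + ⅕) + 452)*(-24) = ((-12/5 - 9/5 + ⅕) + 452)*(-24) = (-4 + 452)*(-24) = 448*(-24) = -10752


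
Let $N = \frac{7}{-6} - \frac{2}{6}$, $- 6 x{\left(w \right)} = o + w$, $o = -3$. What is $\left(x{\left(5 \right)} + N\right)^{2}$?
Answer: $\frac{121}{36} \approx 3.3611$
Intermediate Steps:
$x{\left(w \right)} = \frac{1}{2} - \frac{w}{6}$ ($x{\left(w \right)} = - \frac{-3 + w}{6} = \frac{1}{2} - \frac{w}{6}$)
$N = - \frac{3}{2}$ ($N = 7 \left(- \frac{1}{6}\right) - \frac{1}{3} = - \frac{7}{6} - \frac{1}{3} = - \frac{3}{2} \approx -1.5$)
$\left(x{\left(5 \right)} + N\right)^{2} = \left(\left(\frac{1}{2} - \frac{5}{6}\right) - \frac{3}{2}\right)^{2} = \left(- \frac{1}{3} - \frac{3}{2}\right)^{2} = \left(- \frac{11}{6}\right)^{2} = \frac{121}{36}$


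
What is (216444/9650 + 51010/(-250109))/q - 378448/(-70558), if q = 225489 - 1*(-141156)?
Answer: 83724686751668401492/15609488447923908375 ≈ 5.3637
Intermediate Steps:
q = 366645 (q = 225489 + 141156 = 366645)
(216444/9650 + 51010/(-250109))/q - 378448/(-70558) = (216444/9650 + 51010/(-250109))/366645 - 378448/(-70558) = (216444*(1/9650) + 51010*(-1/250109))*(1/366645) - 378448*(-1/70558) = (108222/4825 - 51010/250109)*(1/366645) + 189224/35279 = (26821172948/1206775925)*(1/366645) + 189224/35279 = 26821172948/442458359021625 + 189224/35279 = 83724686751668401492/15609488447923908375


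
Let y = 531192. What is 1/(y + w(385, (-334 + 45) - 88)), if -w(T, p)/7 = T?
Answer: 1/528497 ≈ 1.8922e-6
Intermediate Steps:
w(T, p) = -7*T
1/(y + w(385, (-334 + 45) - 88)) = 1/(531192 - 7*385) = 1/(531192 - 2695) = 1/528497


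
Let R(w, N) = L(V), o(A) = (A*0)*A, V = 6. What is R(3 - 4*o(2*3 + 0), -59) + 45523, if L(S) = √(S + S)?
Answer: 45523 + 2*√3 ≈ 45526.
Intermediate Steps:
L(S) = √2*√S (L(S) = √(2*S) = √2*√S)
o(A) = 0 (o(A) = 0*A = 0)
R(w, N) = 2*√3 (R(w, N) = √2*√6 = 2*√3)
R(3 - 4*o(2*3 + 0), -59) + 45523 = 2*√3 + 45523 = 45523 + 2*√3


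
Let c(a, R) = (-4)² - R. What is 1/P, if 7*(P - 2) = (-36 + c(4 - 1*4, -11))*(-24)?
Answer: 7/230 ≈ 0.030435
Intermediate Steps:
c(a, R) = 16 - R
P = 230/7 (P = 2 + ((-36 + (16 - 1*(-11)))*(-24))/7 = 2 + ((-36 + (16 + 11))*(-24))/7 = 2 + ((-36 + 27)*(-24))/7 = 2 + (-9*(-24))/7 = 2 + (⅐)*216 = 2 + 216/7 = 230/7 ≈ 32.857)
1/P = 1/(230/7) = 7/230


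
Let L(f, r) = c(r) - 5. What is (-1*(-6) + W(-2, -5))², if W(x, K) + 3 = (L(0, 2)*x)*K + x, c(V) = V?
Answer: 841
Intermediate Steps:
L(f, r) = -5 + r (L(f, r) = r - 5 = -5 + r)
W(x, K) = -3 + x - 3*K*x (W(x, K) = -3 + (((-5 + 2)*x)*K + x) = -3 + ((-3*x)*K + x) = -3 + (-3*K*x + x) = -3 + (x - 3*K*x) = -3 + x - 3*K*x)
(-1*(-6) + W(-2, -5))² = (-1*(-6) + (-3 - 2 - 3*(-5)*(-2)))² = (6 + (-3 - 2 - 30))² = (6 - 35)² = (-29)² = 841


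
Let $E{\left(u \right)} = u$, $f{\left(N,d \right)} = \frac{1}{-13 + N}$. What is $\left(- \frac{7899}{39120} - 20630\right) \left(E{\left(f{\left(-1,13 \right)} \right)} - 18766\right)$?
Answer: $\frac{2019363147855}{5216} \approx 3.8715 \cdot 10^{8}$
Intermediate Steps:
$\left(- \frac{7899}{39120} - 20630\right) \left(E{\left(f{\left(-1,13 \right)} \right)} - 18766\right) = \left(- \frac{7899}{39120} - 20630\right) \left(\frac{1}{-13 - 1} - 18766\right) = \left(\left(-7899\right) \frac{1}{39120} - 20630\right) \left(\frac{1}{-14} - 18766\right) = \left(- \frac{2633}{13040} - 20630\right) \left(- \frac{1}{14} - 18766\right) = \left(- \frac{269017833}{13040}\right) \left(- \frac{262725}{14}\right) = \frac{2019363147855}{5216}$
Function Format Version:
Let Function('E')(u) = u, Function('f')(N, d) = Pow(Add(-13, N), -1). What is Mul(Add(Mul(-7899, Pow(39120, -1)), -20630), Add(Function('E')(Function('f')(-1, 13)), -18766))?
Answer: Rational(2019363147855, 5216) ≈ 3.8715e+8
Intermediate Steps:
Mul(Add(Mul(-7899, Pow(39120, -1)), -20630), Add(Function('E')(Function('f')(-1, 13)), -18766)) = Mul(Add(Mul(-7899, Pow(39120, -1)), -20630), Add(Pow(Add(-13, -1), -1), -18766)) = Mul(Add(Mul(-7899, Rational(1, 39120)), -20630), Add(Pow(-14, -1), -18766)) = Mul(Add(Rational(-2633, 13040), -20630), Add(Rational(-1, 14), -18766)) = Mul(Rational(-269017833, 13040), Rational(-262725, 14)) = Rational(2019363147855, 5216)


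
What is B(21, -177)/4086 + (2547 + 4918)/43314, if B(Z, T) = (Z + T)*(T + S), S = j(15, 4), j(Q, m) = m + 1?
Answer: 22087097/3277426 ≈ 6.7392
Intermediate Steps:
j(Q, m) = 1 + m
S = 5 (S = 1 + 4 = 5)
B(Z, T) = (5 + T)*(T + Z) (B(Z, T) = (Z + T)*(T + 5) = (T + Z)*(5 + T) = (5 + T)*(T + Z))
B(21, -177)/4086 + (2547 + 4918)/43314 = ((-177)² + 5*(-177) + 5*21 - 177*21)/4086 + (2547 + 4918)/43314 = (31329 - 885 + 105 - 3717)*(1/4086) + 7465*(1/43314) = 26832*(1/4086) + 7465/43314 = 4472/681 + 7465/43314 = 22087097/3277426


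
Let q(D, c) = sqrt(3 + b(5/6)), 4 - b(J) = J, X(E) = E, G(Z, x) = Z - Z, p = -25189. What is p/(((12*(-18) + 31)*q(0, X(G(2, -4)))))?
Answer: 25189*sqrt(222)/6845 ≈ 54.829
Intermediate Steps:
G(Z, x) = 0
b(J) = 4 - J
q(D, c) = sqrt(222)/6 (q(D, c) = sqrt(3 + (4 - 5/6)) = sqrt(3 + 19/6) = sqrt(37/6) = sqrt(222)/6)
p/(((12*(-18) + 31)*q(0, X(G(2, -4))))) = -25189*sqrt(222)/(37*(12*(-18) + 31)) = -25189*sqrt(222)/(37*(-216 + 31)) = -25189*(-sqrt(222)/6845) = -(-25189)*sqrt(222)/6845 = 25189*sqrt(222)/6845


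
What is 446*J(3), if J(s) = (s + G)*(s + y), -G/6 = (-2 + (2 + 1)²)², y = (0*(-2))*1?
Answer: -389358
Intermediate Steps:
y = 0 (y = 0*1 = 0)
G = -294 (G = -6*(-2 + (2 + 1)²)² = -6*(-2 + 3²)² = -6*(-2 + 9)² = -6*7² = -6*49 = -294)
J(s) = s*(-294 + s) (J(s) = (s - 294)*(s + 0) = (-294 + s)*s = s*(-294 + s))
446*J(3) = 446*(3*(-294 + 3)) = 446*(3*(-291)) = 446*(-873) = -389358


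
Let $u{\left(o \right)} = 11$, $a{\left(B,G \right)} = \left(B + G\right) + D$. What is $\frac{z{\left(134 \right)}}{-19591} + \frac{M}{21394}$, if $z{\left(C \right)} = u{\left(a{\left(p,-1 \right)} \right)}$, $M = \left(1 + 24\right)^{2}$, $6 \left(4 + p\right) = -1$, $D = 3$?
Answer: $\frac{1091731}{38102714} \approx 0.028652$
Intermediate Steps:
$p = - \frac{25}{6}$ ($p = -4 + \frac{1}{6} \left(-1\right) = -4 - \frac{1}{6} = - \frac{25}{6} \approx -4.1667$)
$a{\left(B,G \right)} = 3 + B + G$ ($a{\left(B,G \right)} = \left(B + G\right) + 3 = 3 + B + G$)
$M = 625$ ($M = 25^{2} = 625$)
$z{\left(C \right)} = 11$
$\frac{z{\left(134 \right)}}{-19591} + \frac{M}{21394} = \frac{11}{-19591} + \frac{625}{21394} = 11 \left(- \frac{1}{19591}\right) + 625 \cdot \frac{1}{21394} = - \frac{1}{1781} + \frac{625}{21394} = \frac{1091731}{38102714}$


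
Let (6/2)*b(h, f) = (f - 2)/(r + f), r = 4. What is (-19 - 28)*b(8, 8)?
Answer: -47/6 ≈ -7.8333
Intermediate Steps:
b(h, f) = (-2 + f)/(3*(4 + f)) (b(h, f) = ((f - 2)/(4 + f))/3 = ((-2 + f)/(4 + f))/3 = (-2 + f)/(3*(4 + f)))
(-19 - 28)*b(8, 8) = (-19 - 28)*((-2 + 8)/(3*(4 + 8))) = -47*6/(3*12) = -47*1/6 = -47/6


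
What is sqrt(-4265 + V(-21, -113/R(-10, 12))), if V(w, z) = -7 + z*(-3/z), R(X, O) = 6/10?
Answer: 15*I*sqrt(19) ≈ 65.384*I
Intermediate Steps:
R(X, O) = 3/5 (R(X, O) = 6*(1/10) = 3/5)
V(w, z) = -10 (V(w, z) = -7 - 3 = -10)
sqrt(-4265 + V(-21, -113/R(-10, 12))) = sqrt(-4265 - 10) = sqrt(-4275) = 15*I*sqrt(19)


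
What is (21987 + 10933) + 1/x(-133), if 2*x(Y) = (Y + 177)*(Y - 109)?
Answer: 175266079/5324 ≈ 32920.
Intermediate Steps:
x(Y) = (-109 + Y)*(177 + Y)/2 (x(Y) = ((Y + 177)*(Y - 109))/2 = ((177 + Y)*(-109 + Y))/2 = ((-109 + Y)*(177 + Y))/2 = (-109 + Y)*(177 + Y)/2)
(21987 + 10933) + 1/x(-133) = (21987 + 10933) + 1/(-19293/2 + (½)*(-133)² + 34*(-133)) = 32920 + 1/(-19293/2 + (½)*17689 - 4522) = 32920 + 1/(-19293/2 + 17689/2 - 4522) = 32920 + 1/(-5324) = 32920 - 1/5324 = 175266079/5324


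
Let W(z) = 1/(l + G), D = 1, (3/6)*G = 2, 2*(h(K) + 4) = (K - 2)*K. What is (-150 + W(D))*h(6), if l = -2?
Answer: -1196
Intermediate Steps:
h(K) = -4 + K*(-2 + K)/2 (h(K) = -4 + ((K - 2)*K)/2 = -4 + ((-2 + K)*K)/2 = -4 + (K*(-2 + K))/2 = -4 + K*(-2 + K)/2)
G = 4 (G = 2*2 = 4)
W(z) = ½ (W(z) = 1/(-2 + 4) = 1/2 = ½)
(-150 + W(D))*h(6) = (-150 + ½)*(-4 + (½)*6² - 1*6) = -299*(-4 + (½)*36 - 6)/2 = -299*(-4 + 18 - 6)/2 = -299/2*8 = -1196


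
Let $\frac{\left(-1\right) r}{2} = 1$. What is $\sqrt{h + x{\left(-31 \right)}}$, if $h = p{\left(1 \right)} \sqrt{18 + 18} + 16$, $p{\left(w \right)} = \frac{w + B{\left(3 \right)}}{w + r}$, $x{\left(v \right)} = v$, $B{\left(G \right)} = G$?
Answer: $i \sqrt{39} \approx 6.245 i$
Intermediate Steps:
$r = -2$ ($r = \left(-2\right) 1 = -2$)
$p{\left(w \right)} = \frac{3 + w}{-2 + w}$ ($p{\left(w \right)} = \frac{w + 3}{w - 2} = \frac{3 + w}{-2 + w}$)
$h = -8$ ($h = \frac{3 + 1}{-2 + 1} \sqrt{18 + 18} + 16 = \frac{1}{-1} \cdot 4 \sqrt{36} + 16 = \left(-1\right) 4 \cdot 6 + 16 = \left(-4\right) 6 + 16 = -24 + 16 = -8$)
$\sqrt{h + x{\left(-31 \right)}} = \sqrt{-8 - 31} = \sqrt{-39} = i \sqrt{39}$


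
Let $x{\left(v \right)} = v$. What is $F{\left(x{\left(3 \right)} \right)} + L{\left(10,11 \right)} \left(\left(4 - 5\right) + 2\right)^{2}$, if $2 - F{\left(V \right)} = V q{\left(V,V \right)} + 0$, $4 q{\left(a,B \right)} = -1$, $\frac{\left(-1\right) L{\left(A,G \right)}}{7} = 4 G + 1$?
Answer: $- \frac{1249}{4} \approx -312.25$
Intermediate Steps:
$L{\left(A,G \right)} = -7 - 28 G$ ($L{\left(A,G \right)} = - 7 \left(4 G + 1\right) = - 7 \left(1 + 4 G\right) = -7 - 28 G$)
$q{\left(a,B \right)} = - \frac{1}{4}$ ($q{\left(a,B \right)} = \frac{1}{4} \left(-1\right) = - \frac{1}{4}$)
$F{\left(V \right)} = 2 + \frac{V}{4}$ ($F{\left(V \right)} = 2 - \left(V \left(- \frac{1}{4}\right) + 0\right) = 2 - \left(- \frac{V}{4} + 0\right) = 2 - - \frac{V}{4} = 2 + \frac{V}{4}$)
$F{\left(x{\left(3 \right)} \right)} + L{\left(10,11 \right)} \left(\left(4 - 5\right) + 2\right)^{2} = \left(2 + \frac{1}{4} \cdot 3\right) + \left(-7 - 308\right) \left(\left(4 - 5\right) + 2\right)^{2} = \left(2 + \frac{3}{4}\right) + \left(-7 - 308\right) \left(-1 + 2\right)^{2} = \frac{11}{4} - 315 \cdot 1^{2} = \frac{11}{4} - 315 = - \frac{1249}{4}$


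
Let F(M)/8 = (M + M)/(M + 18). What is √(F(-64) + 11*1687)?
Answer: √9828429/23 ≈ 136.31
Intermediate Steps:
F(M) = 16*M/(18 + M) (F(M) = 8*((M + M)/(M + 18)) = 8*((2*M)/(18 + M)) = 8*(2*M/(18 + M)) = 16*M/(18 + M))
√(F(-64) + 11*1687) = √(16*(-64)/(18 - 64) + 11*1687) = √(16*(-64)/(-46) + 18557) = √(16*(-64)*(-1/46) + 18557) = √(512/23 + 18557) = √(427323/23) = √9828429/23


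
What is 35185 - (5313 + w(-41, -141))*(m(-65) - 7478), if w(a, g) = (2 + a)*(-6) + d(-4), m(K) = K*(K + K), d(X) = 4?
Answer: -5360387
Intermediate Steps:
m(K) = 2*K² (m(K) = K*(2*K) = 2*K²)
w(a, g) = -8 - 6*a (w(a, g) = (2 + a)*(-6) + 4 = (-12 - 6*a) + 4 = -8 - 6*a)
35185 - (5313 + w(-41, -141))*(m(-65) - 7478) = 35185 - (5313 + (-8 - 6*(-41)))*(2*(-65)² - 7478) = 35185 - (5313 + (-8 + 246))*(2*4225 - 7478) = 35185 - (5313 + 238)*(8450 - 7478) = 35185 - 5551*972 = 35185 - 1*5395572 = 35185 - 5395572 = -5360387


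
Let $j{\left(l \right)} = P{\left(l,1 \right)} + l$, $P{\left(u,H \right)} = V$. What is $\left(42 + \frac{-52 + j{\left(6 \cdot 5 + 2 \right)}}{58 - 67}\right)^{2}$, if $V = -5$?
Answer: $\frac{162409}{81} \approx 2005.0$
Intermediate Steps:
$P{\left(u,H \right)} = -5$
$j{\left(l \right)} = -5 + l$
$\left(42 + \frac{-52 + j{\left(6 \cdot 5 + 2 \right)}}{58 - 67}\right)^{2} = \left(42 + \frac{-52 + \left(-5 + \left(6 \cdot 5 + 2\right)\right)}{58 - 67}\right)^{2} = \left(42 + \frac{-52 + \left(-5 + \left(30 + 2\right)\right)}{-9}\right)^{2} = \left(42 + \left(-52 + \left(-5 + 32\right)\right) \left(- \frac{1}{9}\right)\right)^{2} = \left(42 + \left(-52 + 27\right) \left(- \frac{1}{9}\right)\right)^{2} = \left(42 - - \frac{25}{9}\right)^{2} = \left(42 + \frac{25}{9}\right)^{2} = \left(\frac{403}{9}\right)^{2} = \frac{162409}{81}$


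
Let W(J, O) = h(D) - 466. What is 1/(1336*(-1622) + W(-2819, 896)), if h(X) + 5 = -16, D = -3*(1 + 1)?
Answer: -1/2167479 ≈ -4.6137e-7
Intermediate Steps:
D = -6 (D = -3*2 = -6)
h(X) = -21 (h(X) = -5 - 16 = -21)
W(J, O) = -487 (W(J, O) = -21 - 466 = -487)
1/(1336*(-1622) + W(-2819, 896)) = 1/(1336*(-1622) - 487) = 1/(-2166992 - 487) = 1/(-2167479) = -1/2167479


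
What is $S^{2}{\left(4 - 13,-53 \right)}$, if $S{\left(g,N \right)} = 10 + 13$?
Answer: $529$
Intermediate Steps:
$S{\left(g,N \right)} = 23$
$S^{2}{\left(4 - 13,-53 \right)} = 23^{2} = 529$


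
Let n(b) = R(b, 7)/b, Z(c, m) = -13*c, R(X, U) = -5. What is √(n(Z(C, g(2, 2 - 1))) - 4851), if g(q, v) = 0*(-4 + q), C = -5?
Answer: 2*I*√204958/13 ≈ 69.65*I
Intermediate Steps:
g(q, v) = 0
n(b) = -5/b
√(n(Z(C, g(2, 2 - 1))) - 4851) = √(-5/((-13*(-5))) - 4851) = √(-5/65 - 4851) = √(-5*1/65 - 4851) = √(-1/13 - 4851) = √(-63064/13) = 2*I*√204958/13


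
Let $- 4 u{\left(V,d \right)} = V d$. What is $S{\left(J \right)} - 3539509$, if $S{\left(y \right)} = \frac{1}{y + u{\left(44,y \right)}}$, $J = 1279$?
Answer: $- \frac{45270320111}{12790} \approx -3.5395 \cdot 10^{6}$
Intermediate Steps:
$u{\left(V,d \right)} = - \frac{V d}{4}$
$S{\left(y \right)} = - \frac{1}{10 y}$ ($S{\left(y \right)} = \frac{1}{y - 11 y} = \frac{1}{\left(-10\right) y} = - \frac{1}{10 y}$)
$S{\left(J \right)} - 3539509 = - \frac{1}{10 \cdot 1279} - 3539509 = \left(- \frac{1}{10}\right) \frac{1}{1279} - 3539509 = - \frac{1}{12790} - 3539509 = - \frac{45270320111}{12790}$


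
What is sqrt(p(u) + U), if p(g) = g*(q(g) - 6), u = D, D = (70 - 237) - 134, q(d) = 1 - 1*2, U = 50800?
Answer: sqrt(52907) ≈ 230.02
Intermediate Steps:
q(d) = -1 (q(d) = 1 - 2 = -1)
D = -301 (D = -167 - 134 = -301)
u = -301
p(g) = -7*g (p(g) = g*(-1 - 6) = g*(-7) = -7*g)
sqrt(p(u) + U) = sqrt(-7*(-301) + 50800) = sqrt(2107 + 50800) = sqrt(52907)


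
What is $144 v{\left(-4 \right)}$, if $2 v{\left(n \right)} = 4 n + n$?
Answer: $-1440$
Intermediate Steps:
$v{\left(n \right)} = \frac{5 n}{2}$ ($v{\left(n \right)} = \frac{4 n + n}{2} = \frac{5 n}{2}$)
$144 v{\left(-4 \right)} = 144 \cdot \frac{5}{2} \left(-4\right) = 144 \left(-10\right) = -1440$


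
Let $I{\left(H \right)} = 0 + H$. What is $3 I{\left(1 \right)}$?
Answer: $3$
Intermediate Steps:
$I{\left(H \right)} = H$
$3 I{\left(1 \right)} = 3 \cdot 1 = 3$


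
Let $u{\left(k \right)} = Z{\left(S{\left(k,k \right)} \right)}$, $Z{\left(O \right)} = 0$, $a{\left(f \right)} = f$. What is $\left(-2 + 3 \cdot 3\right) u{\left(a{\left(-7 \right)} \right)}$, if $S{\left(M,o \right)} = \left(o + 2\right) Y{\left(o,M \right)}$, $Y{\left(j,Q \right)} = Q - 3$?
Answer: $0$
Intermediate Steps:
$Y{\left(j,Q \right)} = -3 + Q$ ($Y{\left(j,Q \right)} = Q - 3 = -3 + Q$)
$S{\left(M,o \right)} = \left(-3 + M\right) \left(2 + o\right)$ ($S{\left(M,o \right)} = \left(o + 2\right) \left(-3 + M\right) = \left(2 + o\right) \left(-3 + M\right) = \left(-3 + M\right) \left(2 + o\right)$)
$u{\left(k \right)} = 0$
$\left(-2 + 3 \cdot 3\right) u{\left(a{\left(-7 \right)} \right)} = \left(-2 + 3 \cdot 3\right) 0 = \left(-2 + 9\right) 0 = 7 \cdot 0 = 0$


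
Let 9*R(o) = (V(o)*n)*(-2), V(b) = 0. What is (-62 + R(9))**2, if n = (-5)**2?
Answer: 3844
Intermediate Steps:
n = 25
R(o) = 0 (R(o) = ((0*25)*(-2))/9 = (0*(-2))/9 = (1/9)*0 = 0)
(-62 + R(9))**2 = (-62 + 0)**2 = (-62)**2 = 3844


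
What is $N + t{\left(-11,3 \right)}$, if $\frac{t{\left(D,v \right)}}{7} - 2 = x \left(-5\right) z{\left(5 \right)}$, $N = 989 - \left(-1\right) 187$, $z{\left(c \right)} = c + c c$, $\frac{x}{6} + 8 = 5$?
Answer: $20090$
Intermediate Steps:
$x = -18$ ($x = -48 + 6 \cdot 5 = -48 + 30 = -18$)
$z{\left(c \right)} = c + c^{2}$
$N = 1176$ ($N = 989 - -187 = 989 + 187 = 1176$)
$t{\left(D,v \right)} = 18914$ ($t{\left(D,v \right)} = 14 + 7 \left(-18\right) \left(-5\right) 5 \left(1 + 5\right) = 14 + 7 \cdot 90 \cdot 5 \cdot 6 = 14 + 7 \cdot 90 \cdot 30 = 14 + 7 \cdot 2700 = 14 + 18900 = 18914$)
$N + t{\left(-11,3 \right)} = 1176 + 18914 = 20090$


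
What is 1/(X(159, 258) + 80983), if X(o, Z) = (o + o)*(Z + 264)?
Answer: 1/246979 ≈ 4.0489e-6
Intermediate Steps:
X(o, Z) = 2*o*(264 + Z) (X(o, Z) = (2*o)*(264 + Z) = 2*o*(264 + Z))
1/(X(159, 258) + 80983) = 1/(2*159*(264 + 258) + 80983) = 1/(2*159*522 + 80983) = 1/(165996 + 80983) = 1/246979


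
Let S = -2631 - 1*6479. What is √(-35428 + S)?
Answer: I*√44538 ≈ 211.04*I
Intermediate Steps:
S = -9110 (S = -2631 - 6479 = -9110)
√(-35428 + S) = √(-35428 - 9110) = √(-44538) = I*√44538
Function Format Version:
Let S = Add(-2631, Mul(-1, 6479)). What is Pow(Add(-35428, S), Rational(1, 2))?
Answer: Mul(I, Pow(44538, Rational(1, 2))) ≈ Mul(211.04, I)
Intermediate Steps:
S = -9110 (S = Add(-2631, -6479) = -9110)
Pow(Add(-35428, S), Rational(1, 2)) = Pow(Add(-35428, -9110), Rational(1, 2)) = Pow(-44538, Rational(1, 2)) = Mul(I, Pow(44538, Rational(1, 2)))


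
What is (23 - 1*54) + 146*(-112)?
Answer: -16383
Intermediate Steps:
(23 - 1*54) + 146*(-112) = (23 - 54) - 16352 = -31 - 16352 = -16383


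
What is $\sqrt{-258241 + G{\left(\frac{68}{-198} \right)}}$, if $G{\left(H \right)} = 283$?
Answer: $3 i \sqrt{28662} \approx 507.9 i$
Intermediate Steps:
$\sqrt{-258241 + G{\left(\frac{68}{-198} \right)}} = \sqrt{-258241 + 283} = \sqrt{-257958} = 3 i \sqrt{28662}$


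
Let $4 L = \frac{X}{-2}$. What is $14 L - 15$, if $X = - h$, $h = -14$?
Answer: $- \frac{79}{2} \approx -39.5$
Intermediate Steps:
$X = 14$ ($X = \left(-1\right) \left(-14\right) = 14$)
$L = - \frac{7}{4}$ ($L = \frac{14 \frac{1}{-2}}{4} = \frac{14 \left(- \frac{1}{2}\right)}{4} = \frac{1}{4} \left(-7\right) = - \frac{7}{4} \approx -1.75$)
$14 L - 15 = 14 \left(- \frac{7}{4}\right) - 15 = - \frac{49}{2} - 15 = - \frac{79}{2}$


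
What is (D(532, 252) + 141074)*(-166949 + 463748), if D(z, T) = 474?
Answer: 42011304852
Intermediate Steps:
(D(532, 252) + 141074)*(-166949 + 463748) = (474 + 141074)*(-166949 + 463748) = 141548*296799 = 42011304852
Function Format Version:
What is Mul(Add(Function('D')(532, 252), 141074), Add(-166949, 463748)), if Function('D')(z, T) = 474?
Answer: 42011304852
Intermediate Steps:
Mul(Add(Function('D')(532, 252), 141074), Add(-166949, 463748)) = Mul(Add(474, 141074), Add(-166949, 463748)) = Mul(141548, 296799) = 42011304852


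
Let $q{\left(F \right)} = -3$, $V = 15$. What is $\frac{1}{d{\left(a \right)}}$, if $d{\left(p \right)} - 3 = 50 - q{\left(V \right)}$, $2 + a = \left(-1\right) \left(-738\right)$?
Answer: $\frac{1}{56} \approx 0.017857$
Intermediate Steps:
$a = 736$ ($a = -2 - -738 = -2 + 738 = 736$)
$d{\left(p \right)} = 56$ ($d{\left(p \right)} = 3 + \left(50 - -3\right) = 3 + \left(50 + 3\right) = 3 + 53 = 56$)
$\frac{1}{d{\left(a \right)}} = \frac{1}{56}$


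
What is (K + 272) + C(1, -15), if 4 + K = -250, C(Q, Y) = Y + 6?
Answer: 9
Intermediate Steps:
C(Q, Y) = 6 + Y
K = -254 (K = -4 - 250 = -254)
(K + 272) + C(1, -15) = (-254 + 272) + (6 - 15) = 18 - 9 = 9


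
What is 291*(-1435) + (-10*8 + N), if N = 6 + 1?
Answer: -417658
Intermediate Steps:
N = 7
291*(-1435) + (-10*8 + N) = 291*(-1435) + (-10*8 + 7) = -417585 + (-80 + 7) = -417585 - 73 = -417658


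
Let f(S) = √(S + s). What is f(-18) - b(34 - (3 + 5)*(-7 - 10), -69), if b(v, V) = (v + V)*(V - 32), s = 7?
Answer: 10201 + I*√11 ≈ 10201.0 + 3.3166*I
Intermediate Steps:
b(v, V) = (-32 + V)*(V + v) (b(v, V) = (V + v)*(-32 + V) = (-32 + V)*(V + v))
f(S) = √(7 + S) (f(S) = √(S + 7) = √(7 + S))
f(-18) - b(34 - (3 + 5)*(-7 - 10), -69) = √(7 - 18) - ((-69)² - 32*(-69) - 32*(34 - (3 + 5)*(-7 - 10)) - 69*(34 - (3 + 5)*(-7 - 10))) = √(-11) - (4761 + 2208 - 32*(34 - 8*(-17)) - 69*(34 - 8*(-17))) = I*√11 - (4761 + 2208 - 32*(34 - 1*(-136)) - 69*(34 - 1*(-136))) = I*√11 - (4761 + 2208 - 32*(34 + 136) - 69*(34 + 136)) = I*√11 - (4761 + 2208 - 32*170 - 69*170) = I*√11 - (4761 + 2208 - 5440 - 11730) = I*√11 - 1*(-10201) = I*√11 + 10201 = 10201 + I*√11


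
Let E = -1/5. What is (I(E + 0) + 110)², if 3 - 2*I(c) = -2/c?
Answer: 45369/4 ≈ 11342.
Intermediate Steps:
E = -⅕ (E = -1*⅕ = -⅕ ≈ -0.20000)
I(c) = 3/2 + 1/c (I(c) = 3/2 - (-1)/c = 3/2 + 1/c)
(I(E + 0) + 110)² = ((3/2 + 1/(-⅕ + 0)) + 110)² = ((3/2 + 1/(-⅕)) + 110)² = ((3/2 - 5) + 110)² = (-7/2 + 110)² = (213/2)² = 45369/4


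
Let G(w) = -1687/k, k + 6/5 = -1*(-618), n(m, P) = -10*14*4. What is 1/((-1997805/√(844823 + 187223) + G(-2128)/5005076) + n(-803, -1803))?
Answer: 2754020506454002902558470448/17476687219410448866944425140313 - 47599587308395109388129408*√1032046/87383436097052244334722125701565 ≈ -0.00039580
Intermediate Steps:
n(m, P) = -560 (n(m, P) = -140*4 = -560)
k = 3084/5 (k = -6/5 - 1*(-618) = -6/5 + 618 = 3084/5 ≈ 616.80)
G(w) = -8435/3084 (G(w) = -1687/3084/5 = -1687*5/3084 = -8435/3084)
1/((-1997805/√(844823 + 187223) + G(-2128)/5005076) + n(-803, -1803)) = 1/((-1997805/√(844823 + 187223) - 8435/3084/5005076) - 560) = 1/((-1997805*√1032046/1032046 - 8435/3084*1/5005076) - 560) = 1/((-1997805*√1032046/1032046 - 8435/15435654384) - 560) = 1/((-8435/15435654384 - 1997805*√1032046/1032046) - 560) = 1/(-8643966463475/15435654384 - 1997805*√1032046/1032046)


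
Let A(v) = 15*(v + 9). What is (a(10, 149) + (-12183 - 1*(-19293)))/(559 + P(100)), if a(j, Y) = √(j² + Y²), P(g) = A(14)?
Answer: 3555/452 + √22301/904 ≈ 8.0302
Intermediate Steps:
A(v) = 135 + 15*v (A(v) = 15*(9 + v) = 135 + 15*v)
P(g) = 345 (P(g) = 135 + 15*14 = 135 + 210 = 345)
a(j, Y) = √(Y² + j²)
(a(10, 149) + (-12183 - 1*(-19293)))/(559 + P(100)) = (√(149² + 10²) + (-12183 - 1*(-19293)))/(559 + 345) = (√(22201 + 100) + (-12183 + 19293))/904 = (√22301 + 7110)*(1/904) = (7110 + √22301)*(1/904) = 3555/452 + √22301/904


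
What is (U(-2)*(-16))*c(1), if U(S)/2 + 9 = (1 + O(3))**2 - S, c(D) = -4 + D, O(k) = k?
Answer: 864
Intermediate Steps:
U(S) = 14 - 2*S (U(S) = -18 + 2*((1 + 3)**2 - S) = -18 + 2*(4**2 - S) = -18 + 2*(16 - S) = -18 + (32 - 2*S) = 14 - 2*S)
(U(-2)*(-16))*c(1) = ((14 - 2*(-2))*(-16))*(-4 + 1) = ((14 + 4)*(-16))*(-3) = (18*(-16))*(-3) = -288*(-3) = 864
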